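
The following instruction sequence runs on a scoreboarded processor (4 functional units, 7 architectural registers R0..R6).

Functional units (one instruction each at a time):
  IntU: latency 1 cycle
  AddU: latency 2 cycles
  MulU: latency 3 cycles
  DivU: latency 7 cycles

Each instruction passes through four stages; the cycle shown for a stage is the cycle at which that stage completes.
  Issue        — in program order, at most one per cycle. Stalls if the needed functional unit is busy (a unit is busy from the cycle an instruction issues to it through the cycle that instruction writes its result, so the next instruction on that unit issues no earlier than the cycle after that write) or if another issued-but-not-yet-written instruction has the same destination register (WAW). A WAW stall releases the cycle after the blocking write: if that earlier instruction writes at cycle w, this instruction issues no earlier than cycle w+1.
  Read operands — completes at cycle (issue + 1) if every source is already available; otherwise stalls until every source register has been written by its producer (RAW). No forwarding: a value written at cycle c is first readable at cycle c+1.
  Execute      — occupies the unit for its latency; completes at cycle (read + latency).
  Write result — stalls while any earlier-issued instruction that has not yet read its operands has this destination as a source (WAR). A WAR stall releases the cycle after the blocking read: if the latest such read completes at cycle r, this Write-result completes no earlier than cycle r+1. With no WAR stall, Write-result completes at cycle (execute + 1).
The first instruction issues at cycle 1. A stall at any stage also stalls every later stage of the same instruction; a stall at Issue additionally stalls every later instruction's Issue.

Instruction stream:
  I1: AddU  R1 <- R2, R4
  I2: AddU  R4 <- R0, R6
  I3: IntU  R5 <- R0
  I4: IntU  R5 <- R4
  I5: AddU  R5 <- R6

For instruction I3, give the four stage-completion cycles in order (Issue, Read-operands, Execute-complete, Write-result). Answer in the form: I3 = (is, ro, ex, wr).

I3 = (7, 8, 9, 10)

I1  is:1  ro:2  ex:4  wr:5
I2  is:6  ro:7  ex:9  wr:10  — struct: AddU busy until I1 writes@5
I3  is:7  ro:8  ex:9  wr:10
I4  is:11  ro:12  ex:13  wr:14  — struct: IntU busy until I3 writes@10
I5  is:15  ro:16  ex:18  wr:19  — WAW R5: wait I4 write@14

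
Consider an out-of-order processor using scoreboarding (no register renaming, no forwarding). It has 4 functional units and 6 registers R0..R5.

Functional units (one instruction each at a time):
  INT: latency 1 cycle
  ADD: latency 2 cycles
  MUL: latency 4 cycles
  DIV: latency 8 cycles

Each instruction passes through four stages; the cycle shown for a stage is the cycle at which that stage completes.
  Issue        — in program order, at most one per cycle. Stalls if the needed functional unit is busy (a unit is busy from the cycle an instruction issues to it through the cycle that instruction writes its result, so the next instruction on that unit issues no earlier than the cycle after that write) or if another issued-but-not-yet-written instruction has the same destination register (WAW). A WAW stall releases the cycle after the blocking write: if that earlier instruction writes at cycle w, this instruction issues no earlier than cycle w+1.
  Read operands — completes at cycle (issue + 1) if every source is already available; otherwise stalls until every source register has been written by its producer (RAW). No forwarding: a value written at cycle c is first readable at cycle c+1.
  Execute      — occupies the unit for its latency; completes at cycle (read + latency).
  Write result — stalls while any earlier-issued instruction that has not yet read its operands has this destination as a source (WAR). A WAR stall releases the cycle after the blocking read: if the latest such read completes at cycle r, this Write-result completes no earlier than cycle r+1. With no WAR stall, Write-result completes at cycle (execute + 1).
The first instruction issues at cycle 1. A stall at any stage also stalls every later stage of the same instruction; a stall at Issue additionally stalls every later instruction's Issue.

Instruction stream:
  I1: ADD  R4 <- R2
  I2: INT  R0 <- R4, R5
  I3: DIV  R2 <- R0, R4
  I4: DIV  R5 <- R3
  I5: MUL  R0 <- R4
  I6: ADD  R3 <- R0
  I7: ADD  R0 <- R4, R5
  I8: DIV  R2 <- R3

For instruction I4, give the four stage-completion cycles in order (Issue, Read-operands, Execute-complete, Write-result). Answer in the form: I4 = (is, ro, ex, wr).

t=1  I1 dispatched to ADD
t=2  I1 operands ready · I2 dispatched to INT
t=3  I3 dispatched to DIV
t=4  I1 complete
t=5  R4←I1
t=6  I2 operands ready
t=7  I2 complete
t=8  R0←I2
t=9  I3 operands ready
t=17  I3 complete
t=18  R2←I3
t=19  I4 dispatched to DIV
t=20  I4 operands ready · I5 dispatched to MUL
t=21  I5 operands ready · I6 dispatched to ADD
t=25  I5 complete
t=26  R0←I5
t=27  I6 operands ready
t=28  I4 complete
t=29  R5←I4 · I6 complete
t=30  R3←I6
t=31  I7 dispatched to ADD
t=32  I7 operands ready · I8 dispatched to DIV
t=33  I8 operands ready
t=34  I7 complete
t=35  R0←I7
t=41  I8 complete
t=42  R2←I8

I4 = (19, 20, 28, 29)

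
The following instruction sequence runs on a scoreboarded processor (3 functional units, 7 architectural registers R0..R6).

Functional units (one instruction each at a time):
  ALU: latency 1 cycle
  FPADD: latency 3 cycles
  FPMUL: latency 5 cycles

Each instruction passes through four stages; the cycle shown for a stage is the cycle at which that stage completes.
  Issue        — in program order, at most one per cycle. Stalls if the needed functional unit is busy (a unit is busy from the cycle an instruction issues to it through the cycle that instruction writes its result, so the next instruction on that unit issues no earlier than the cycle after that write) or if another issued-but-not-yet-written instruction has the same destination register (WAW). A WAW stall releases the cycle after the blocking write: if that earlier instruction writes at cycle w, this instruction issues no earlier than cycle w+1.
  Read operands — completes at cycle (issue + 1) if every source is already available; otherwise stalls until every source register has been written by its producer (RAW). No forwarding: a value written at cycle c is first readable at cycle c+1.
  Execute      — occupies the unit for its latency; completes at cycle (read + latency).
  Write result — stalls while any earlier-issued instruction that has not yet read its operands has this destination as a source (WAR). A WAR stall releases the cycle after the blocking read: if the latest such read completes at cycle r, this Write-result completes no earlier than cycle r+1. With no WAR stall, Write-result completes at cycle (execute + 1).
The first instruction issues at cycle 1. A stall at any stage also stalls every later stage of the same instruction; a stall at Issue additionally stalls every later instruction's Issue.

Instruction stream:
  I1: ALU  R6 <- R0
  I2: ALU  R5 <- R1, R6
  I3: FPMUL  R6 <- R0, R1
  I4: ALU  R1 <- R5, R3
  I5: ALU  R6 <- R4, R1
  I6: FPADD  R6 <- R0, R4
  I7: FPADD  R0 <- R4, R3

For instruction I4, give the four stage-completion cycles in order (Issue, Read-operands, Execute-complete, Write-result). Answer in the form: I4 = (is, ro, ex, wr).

I4 = (9, 10, 11, 12)

1) issue 1, read 2, done 3, write 4
2) issue 5, read 6, done 7, write 8  <struct: ALU busy until I1 writes@4>
3) issue 6, read 7, done 12, write 13
4) issue 9, read 10, done 11, write 12  <struct: ALU busy until I2 writes@8>
5) issue 14, read 15, done 16, write 17  <WAW R6: wait I3 write@13>
6) issue 18, read 19, done 22, write 23  <WAW R6: wait I5 write@17>
7) issue 24, read 25, done 28, write 29  <struct: FPADD busy until I6 writes@23>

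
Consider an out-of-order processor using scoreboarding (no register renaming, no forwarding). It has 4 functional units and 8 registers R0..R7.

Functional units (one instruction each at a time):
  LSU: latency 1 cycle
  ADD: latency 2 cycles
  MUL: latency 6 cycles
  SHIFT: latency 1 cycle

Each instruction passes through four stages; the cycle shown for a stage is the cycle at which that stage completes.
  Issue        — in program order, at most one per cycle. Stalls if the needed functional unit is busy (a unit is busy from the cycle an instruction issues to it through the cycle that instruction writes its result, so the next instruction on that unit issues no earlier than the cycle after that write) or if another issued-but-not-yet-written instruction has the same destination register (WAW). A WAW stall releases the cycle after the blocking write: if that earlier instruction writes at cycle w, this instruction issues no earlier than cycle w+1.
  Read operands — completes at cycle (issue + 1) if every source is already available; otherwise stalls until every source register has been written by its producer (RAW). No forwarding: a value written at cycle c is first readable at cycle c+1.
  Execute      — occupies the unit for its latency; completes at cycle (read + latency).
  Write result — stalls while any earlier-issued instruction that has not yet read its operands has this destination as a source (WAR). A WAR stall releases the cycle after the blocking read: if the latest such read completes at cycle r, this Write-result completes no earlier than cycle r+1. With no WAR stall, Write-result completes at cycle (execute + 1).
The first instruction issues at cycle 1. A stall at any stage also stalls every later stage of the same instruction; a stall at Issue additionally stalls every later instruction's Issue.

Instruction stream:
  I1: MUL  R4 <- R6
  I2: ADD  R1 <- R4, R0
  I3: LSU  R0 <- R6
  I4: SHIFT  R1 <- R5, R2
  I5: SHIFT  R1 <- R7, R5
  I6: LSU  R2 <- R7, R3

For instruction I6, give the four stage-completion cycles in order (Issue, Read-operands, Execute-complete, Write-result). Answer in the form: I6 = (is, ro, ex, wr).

I6 = (19, 20, 21, 22)

  I1 | 1 | 2 | 8 | 9
  I2 | 2 | 10 | 12 | 13   RAW R4: wait I1 write@9
  I3 | 3 | 4 | 5 | 11   WAR R0: wait I2 read@10
  I4 | 14 | 15 | 16 | 17   WAW R1: wait I2 write@13
  I5 | 18 | 19 | 20 | 21   struct: SHIFT busy until I4 writes@17
  I6 | 19 | 20 | 21 | 22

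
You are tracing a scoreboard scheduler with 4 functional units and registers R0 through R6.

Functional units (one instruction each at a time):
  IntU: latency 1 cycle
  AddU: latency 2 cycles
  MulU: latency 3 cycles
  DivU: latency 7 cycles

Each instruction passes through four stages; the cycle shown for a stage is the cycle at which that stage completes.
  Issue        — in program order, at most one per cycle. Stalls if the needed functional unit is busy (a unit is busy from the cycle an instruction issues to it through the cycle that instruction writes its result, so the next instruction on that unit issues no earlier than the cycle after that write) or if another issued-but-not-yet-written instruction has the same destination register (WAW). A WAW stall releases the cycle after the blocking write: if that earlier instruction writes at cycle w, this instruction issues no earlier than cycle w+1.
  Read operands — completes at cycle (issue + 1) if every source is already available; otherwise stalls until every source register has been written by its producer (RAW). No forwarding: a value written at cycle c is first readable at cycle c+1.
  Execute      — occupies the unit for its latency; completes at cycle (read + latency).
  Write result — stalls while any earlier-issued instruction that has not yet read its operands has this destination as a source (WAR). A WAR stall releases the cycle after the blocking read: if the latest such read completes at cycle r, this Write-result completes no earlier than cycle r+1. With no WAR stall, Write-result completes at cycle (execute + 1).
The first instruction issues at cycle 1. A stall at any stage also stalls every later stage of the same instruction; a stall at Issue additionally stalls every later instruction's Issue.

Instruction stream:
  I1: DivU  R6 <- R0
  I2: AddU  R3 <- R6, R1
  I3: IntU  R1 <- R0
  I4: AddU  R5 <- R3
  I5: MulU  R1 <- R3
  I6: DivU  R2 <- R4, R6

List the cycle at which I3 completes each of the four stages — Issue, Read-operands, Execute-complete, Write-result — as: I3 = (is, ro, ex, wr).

I3 = (3, 4, 5, 12)

t=1  I1 issues→DivU
t=2  I1 reads | I2 issues→AddU
t=3  I3 issues→IntU
t=4  I3 reads
t=5  I3 exec-done
t=9  I1 exec-done
t=10  I1 writes R6
t=11  I2 reads
t=12  I3 writes R1
t=13  I2 exec-done
t=14  I2 writes R3
t=15  I4 issues→AddU
t=16  I4 reads | I5 issues→MulU
t=17  I5 reads | I6 issues→DivU
t=18  I4 exec-done | I6 reads
t=19  I4 writes R5
t=20  I5 exec-done
t=21  I5 writes R1
t=25  I6 exec-done
t=26  I6 writes R2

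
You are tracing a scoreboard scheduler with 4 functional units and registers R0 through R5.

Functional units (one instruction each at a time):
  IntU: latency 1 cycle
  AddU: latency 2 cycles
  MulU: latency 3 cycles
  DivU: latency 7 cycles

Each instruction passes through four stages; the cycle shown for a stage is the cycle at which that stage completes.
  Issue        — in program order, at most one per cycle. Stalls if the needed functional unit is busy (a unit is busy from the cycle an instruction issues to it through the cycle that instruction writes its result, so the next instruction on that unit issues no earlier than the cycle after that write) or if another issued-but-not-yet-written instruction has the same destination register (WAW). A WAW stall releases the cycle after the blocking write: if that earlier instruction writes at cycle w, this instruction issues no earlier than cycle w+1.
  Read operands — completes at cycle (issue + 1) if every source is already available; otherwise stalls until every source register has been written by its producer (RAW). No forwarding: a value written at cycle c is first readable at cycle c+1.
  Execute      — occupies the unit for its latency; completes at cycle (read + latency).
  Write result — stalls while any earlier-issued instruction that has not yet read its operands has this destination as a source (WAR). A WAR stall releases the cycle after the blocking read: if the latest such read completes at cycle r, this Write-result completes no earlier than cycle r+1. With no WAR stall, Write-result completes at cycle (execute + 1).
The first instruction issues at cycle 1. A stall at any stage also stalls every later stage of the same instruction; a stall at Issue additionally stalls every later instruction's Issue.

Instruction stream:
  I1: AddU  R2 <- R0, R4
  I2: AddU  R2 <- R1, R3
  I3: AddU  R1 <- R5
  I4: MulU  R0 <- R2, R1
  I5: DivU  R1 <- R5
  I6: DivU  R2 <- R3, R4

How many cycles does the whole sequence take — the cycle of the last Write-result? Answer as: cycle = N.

cycle = 35

cycle 1: issue I1 (AddU)
cycle 2: I1 read-ops
cycle 4: I1 finished on AddU
cycle 5: I1→R2
cycle 6: issue I2 (AddU)
cycle 7: I2 read-ops
cycle 9: I2 finished on AddU
cycle 10: I2→R2
cycle 11: issue I3 (AddU)
cycle 12: I3 read-ops | issue I4 (MulU)
cycle 14: I3 finished on AddU
cycle 15: I3→R1
cycle 16: I4 read-ops | issue I5 (DivU)
cycle 17: I5 read-ops
cycle 19: I4 finished on MulU
cycle 20: I4→R0
cycle 24: I5 finished on DivU
cycle 25: I5→R1
cycle 26: issue I6 (DivU)
cycle 27: I6 read-ops
cycle 34: I6 finished on DivU
cycle 35: I6→R2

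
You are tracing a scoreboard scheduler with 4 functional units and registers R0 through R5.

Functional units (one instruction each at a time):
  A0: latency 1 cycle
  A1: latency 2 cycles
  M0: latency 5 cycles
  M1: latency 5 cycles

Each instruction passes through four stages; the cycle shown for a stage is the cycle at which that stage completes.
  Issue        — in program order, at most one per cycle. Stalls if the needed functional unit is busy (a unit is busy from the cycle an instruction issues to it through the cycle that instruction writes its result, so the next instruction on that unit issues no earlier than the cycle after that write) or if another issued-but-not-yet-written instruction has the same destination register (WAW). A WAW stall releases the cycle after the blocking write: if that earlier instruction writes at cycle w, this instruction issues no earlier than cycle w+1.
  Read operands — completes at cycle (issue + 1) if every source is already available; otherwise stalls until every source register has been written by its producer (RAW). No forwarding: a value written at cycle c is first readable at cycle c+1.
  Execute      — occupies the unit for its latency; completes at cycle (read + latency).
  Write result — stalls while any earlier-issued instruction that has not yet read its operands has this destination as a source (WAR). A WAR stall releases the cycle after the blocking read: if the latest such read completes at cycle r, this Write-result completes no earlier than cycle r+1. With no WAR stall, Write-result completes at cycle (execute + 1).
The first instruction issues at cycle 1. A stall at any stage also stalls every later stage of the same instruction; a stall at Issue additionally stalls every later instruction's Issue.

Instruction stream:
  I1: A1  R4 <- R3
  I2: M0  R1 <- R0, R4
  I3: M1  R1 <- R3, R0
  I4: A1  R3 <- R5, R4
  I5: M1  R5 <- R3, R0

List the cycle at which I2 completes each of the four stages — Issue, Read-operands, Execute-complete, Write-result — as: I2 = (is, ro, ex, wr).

I2 = (2, 6, 11, 12)

t=1  issue I1 (A1)
t=2  I1 read-ops · issue I2 (M0)
t=4  I1 finished on A1
t=5  I1→R4
t=6  I2 read-ops
t=11  I2 finished on M0
t=12  I2→R1
t=13  issue I3 (M1)
t=14  I3 read-ops · issue I4 (A1)
t=15  I4 read-ops
t=17  I4 finished on A1
t=18  I4→R3
t=19  I3 finished on M1
t=20  I3→R1
t=21  issue I5 (M1)
t=22  I5 read-ops
t=27  I5 finished on M1
t=28  I5→R5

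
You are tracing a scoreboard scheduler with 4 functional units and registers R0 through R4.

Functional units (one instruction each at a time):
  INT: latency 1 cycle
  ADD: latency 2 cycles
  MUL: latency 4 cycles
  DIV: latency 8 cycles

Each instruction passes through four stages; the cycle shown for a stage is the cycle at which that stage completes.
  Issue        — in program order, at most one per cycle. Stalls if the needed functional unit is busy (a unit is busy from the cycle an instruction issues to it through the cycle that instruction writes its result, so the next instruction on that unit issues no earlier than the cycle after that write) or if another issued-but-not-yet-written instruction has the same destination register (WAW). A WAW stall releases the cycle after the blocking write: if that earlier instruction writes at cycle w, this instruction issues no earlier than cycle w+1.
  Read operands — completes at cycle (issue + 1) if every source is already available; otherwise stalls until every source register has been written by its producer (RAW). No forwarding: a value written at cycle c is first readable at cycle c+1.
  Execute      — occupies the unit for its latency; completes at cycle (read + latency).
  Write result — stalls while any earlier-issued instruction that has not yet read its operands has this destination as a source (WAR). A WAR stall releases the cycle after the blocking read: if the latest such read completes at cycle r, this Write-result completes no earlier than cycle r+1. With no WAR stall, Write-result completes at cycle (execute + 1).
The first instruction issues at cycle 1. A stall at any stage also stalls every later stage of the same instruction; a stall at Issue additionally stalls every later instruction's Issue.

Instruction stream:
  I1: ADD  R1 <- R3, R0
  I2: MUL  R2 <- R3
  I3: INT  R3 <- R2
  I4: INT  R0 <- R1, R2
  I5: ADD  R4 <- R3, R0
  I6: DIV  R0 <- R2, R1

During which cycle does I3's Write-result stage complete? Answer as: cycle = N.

[1] issue I1 (ADD)
[2] I1 read-ops | issue I2 (MUL)
[3] I2 read-ops | issue I3 (INT)
[4] I1 finished on ADD
[5] I1→R1
[7] I2 finished on MUL
[8] I2→R2
[9] I3 read-ops
[10] I3 finished on INT
[11] I3→R3
[12] issue I4 (INT)
[13] I4 read-ops | issue I5 (ADD)
[14] I4 finished on INT
[15] I4→R0
[16] I5 read-ops | issue I6 (DIV)
[17] I6 read-ops
[18] I5 finished on ADD
[19] I5→R4
[25] I6 finished on DIV
[26] I6→R0

cycle = 11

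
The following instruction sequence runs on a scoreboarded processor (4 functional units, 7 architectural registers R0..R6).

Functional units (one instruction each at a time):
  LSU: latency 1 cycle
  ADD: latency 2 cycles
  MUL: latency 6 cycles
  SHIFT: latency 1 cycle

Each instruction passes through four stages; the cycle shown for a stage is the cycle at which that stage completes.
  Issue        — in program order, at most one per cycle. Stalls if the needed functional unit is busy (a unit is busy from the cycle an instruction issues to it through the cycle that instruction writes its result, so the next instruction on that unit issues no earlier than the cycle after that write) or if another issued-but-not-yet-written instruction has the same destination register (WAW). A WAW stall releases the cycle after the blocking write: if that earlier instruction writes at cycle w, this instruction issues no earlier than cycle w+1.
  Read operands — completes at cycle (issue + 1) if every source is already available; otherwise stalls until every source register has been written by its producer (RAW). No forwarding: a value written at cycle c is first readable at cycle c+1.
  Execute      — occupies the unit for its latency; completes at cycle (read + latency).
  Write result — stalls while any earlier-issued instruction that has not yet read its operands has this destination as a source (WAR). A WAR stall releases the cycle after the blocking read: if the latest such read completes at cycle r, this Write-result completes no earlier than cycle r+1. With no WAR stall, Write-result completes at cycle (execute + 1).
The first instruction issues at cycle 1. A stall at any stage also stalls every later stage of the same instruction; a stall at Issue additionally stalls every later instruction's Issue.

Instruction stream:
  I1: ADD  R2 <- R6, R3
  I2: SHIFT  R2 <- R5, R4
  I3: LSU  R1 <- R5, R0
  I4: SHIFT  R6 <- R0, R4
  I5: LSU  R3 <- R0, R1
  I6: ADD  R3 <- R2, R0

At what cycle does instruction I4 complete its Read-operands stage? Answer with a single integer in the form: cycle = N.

cycle = 11

[1] issue I1 (ADD)
[2] I1 read-ops
[4] I1 finished on ADD
[5] I1→R2
[6] issue I2 (SHIFT)
[7] I2 read-ops | issue I3 (LSU)
[8] I2 finished on SHIFT | I3 read-ops
[9] I2→R2 | I3 finished on LSU
[10] I3→R1 | issue I4 (SHIFT)
[11] I4 read-ops | issue I5 (LSU)
[12] I4 finished on SHIFT | I5 read-ops
[13] I4→R6 | I5 finished on LSU
[14] I5→R3
[15] issue I6 (ADD)
[16] I6 read-ops
[18] I6 finished on ADD
[19] I6→R3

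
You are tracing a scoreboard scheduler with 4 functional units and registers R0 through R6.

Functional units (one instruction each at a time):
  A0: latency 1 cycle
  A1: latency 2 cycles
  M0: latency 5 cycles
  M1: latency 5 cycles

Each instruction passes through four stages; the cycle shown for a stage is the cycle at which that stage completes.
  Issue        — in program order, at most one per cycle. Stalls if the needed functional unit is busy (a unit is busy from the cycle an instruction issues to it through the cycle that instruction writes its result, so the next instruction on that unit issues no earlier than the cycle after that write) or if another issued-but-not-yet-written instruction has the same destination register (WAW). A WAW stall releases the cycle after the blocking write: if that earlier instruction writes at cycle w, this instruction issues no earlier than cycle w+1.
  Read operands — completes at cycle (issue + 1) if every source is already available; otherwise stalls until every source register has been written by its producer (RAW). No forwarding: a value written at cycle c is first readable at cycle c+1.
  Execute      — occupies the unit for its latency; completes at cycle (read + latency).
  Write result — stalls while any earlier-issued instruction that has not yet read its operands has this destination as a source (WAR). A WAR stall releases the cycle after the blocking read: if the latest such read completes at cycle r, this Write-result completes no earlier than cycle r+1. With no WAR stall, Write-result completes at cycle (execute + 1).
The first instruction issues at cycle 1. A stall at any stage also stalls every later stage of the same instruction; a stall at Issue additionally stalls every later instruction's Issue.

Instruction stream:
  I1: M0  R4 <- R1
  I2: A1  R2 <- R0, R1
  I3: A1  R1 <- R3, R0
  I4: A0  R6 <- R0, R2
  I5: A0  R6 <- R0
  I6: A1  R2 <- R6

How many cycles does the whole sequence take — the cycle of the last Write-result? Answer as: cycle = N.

cycle = 19

c1: issue I1 (M0)
c2: I1 read-ops · issue I2 (A1)
c3: I2 read-ops
c5: I2 finished on A1
c6: I2→R2
c7: I1 finished on M0 · issue I3 (A1)
c8: I1→R4 · I3 read-ops · issue I4 (A0)
c9: I4 read-ops
c10: I3 finished on A1 · I4 finished on A0
c11: I3→R1 · I4→R6
c12: issue I5 (A0)
c13: I5 read-ops · issue I6 (A1)
c14: I5 finished on A0
c15: I5→R6
c16: I6 read-ops
c18: I6 finished on A1
c19: I6→R2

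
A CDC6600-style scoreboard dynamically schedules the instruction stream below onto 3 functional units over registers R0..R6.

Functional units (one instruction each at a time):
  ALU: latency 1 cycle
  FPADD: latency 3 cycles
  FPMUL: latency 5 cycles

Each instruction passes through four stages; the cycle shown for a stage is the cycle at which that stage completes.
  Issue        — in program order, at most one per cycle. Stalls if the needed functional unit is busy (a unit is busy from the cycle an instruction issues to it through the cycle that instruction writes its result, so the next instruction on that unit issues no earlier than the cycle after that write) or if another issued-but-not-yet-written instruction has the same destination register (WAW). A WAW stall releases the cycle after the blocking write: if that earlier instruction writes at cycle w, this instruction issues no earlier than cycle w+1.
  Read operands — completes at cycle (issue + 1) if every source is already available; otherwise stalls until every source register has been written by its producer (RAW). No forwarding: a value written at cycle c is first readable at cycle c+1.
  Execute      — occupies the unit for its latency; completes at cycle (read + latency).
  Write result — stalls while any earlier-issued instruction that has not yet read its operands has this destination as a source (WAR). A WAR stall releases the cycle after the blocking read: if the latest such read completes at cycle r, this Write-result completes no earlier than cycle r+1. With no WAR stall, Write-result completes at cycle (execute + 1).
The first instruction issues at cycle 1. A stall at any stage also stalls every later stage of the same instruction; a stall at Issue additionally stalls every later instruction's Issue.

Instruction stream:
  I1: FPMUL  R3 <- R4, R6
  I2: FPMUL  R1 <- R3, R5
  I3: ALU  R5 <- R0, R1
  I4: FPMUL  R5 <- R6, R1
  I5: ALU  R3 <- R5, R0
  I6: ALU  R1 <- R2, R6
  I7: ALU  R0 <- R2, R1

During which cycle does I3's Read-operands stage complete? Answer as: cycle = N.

cycle = 17

I1: IS=1 RO=2 EX=7 WR=8
I2: IS=9 RO=10 EX=15 WR=16  [struct: FPMUL busy until I1 writes@8]
I3: IS=10 RO=17 EX=18 WR=19  [RAW R1: wait I2 write@16]
I4: IS=20 RO=21 EX=26 WR=27  [WAW R5: wait I3 write@19]
I5: IS=21 RO=28 EX=29 WR=30  [RAW R5: wait I4 write@27]
I6: IS=31 RO=32 EX=33 WR=34  [struct: ALU busy until I5 writes@30]
I7: IS=35 RO=36 EX=37 WR=38  [struct: ALU busy until I6 writes@34]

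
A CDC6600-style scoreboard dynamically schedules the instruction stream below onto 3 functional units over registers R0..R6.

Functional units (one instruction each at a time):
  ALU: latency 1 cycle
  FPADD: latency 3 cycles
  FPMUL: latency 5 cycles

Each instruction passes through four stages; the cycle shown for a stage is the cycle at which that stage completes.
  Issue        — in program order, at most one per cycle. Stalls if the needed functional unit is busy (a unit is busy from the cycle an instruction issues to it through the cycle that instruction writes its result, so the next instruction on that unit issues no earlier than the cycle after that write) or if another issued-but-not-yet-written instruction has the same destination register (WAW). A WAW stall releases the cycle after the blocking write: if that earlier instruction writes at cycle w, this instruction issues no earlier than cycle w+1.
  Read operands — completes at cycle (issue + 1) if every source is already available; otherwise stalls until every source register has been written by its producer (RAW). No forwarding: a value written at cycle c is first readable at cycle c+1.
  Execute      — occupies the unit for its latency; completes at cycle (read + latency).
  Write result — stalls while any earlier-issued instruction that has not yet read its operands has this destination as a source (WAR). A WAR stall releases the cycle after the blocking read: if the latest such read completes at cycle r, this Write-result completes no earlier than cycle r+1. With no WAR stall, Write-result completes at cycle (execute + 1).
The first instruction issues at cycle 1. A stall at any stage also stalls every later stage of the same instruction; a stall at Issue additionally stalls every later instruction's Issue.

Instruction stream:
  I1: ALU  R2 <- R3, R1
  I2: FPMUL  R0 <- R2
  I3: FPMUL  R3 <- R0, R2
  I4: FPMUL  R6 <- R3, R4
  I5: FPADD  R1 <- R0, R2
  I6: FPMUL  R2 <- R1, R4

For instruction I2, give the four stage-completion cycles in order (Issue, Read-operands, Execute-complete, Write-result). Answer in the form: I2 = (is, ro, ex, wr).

I2 = (2, 5, 10, 11)

[1] I1 dispatched to ALU
[2] I1 operands ready, I2 dispatched to FPMUL
[3] I1 complete
[4] R2←I1
[5] I2 operands ready
[10] I2 complete
[11] R0←I2
[12] I3 dispatched to FPMUL
[13] I3 operands ready
[18] I3 complete
[19] R3←I3
[20] I4 dispatched to FPMUL
[21] I4 operands ready, I5 dispatched to FPADD
[22] I5 operands ready
[25] I5 complete
[26] I4 complete, R1←I5
[27] R6←I4
[28] I6 dispatched to FPMUL
[29] I6 operands ready
[34] I6 complete
[35] R2←I6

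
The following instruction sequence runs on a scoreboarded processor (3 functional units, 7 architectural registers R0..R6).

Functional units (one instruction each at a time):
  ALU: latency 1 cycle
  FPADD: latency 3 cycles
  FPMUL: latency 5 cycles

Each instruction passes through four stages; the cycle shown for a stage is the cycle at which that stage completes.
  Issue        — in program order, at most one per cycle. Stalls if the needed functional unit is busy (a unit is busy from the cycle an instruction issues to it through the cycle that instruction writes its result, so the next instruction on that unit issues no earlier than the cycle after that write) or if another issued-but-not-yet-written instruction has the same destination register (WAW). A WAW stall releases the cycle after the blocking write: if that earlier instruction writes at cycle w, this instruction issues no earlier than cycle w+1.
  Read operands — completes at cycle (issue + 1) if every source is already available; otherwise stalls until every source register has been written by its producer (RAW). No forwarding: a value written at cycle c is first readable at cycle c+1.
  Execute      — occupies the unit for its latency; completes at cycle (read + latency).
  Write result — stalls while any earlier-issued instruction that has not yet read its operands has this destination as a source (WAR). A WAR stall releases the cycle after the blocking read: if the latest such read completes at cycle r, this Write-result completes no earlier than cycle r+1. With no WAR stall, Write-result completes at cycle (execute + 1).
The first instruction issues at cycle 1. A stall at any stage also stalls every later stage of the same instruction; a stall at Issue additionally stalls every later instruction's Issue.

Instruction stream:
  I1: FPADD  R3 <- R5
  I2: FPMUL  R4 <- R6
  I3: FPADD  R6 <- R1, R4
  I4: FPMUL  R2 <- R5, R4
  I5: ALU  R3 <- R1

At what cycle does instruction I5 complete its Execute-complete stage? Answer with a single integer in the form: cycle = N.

cycle = 13

I1: IS=1 RO=2 EX=5 WR=6
I2: IS=2 RO=3 EX=8 WR=9
I3: IS=7 RO=10 EX=13 WR=14  [struct: FPADD busy until I1 writes@6; RAW R4: wait I2 write@9]
I4: IS=10 RO=11 EX=16 WR=17  [struct: FPMUL busy until I2 writes@9]
I5: IS=11 RO=12 EX=13 WR=14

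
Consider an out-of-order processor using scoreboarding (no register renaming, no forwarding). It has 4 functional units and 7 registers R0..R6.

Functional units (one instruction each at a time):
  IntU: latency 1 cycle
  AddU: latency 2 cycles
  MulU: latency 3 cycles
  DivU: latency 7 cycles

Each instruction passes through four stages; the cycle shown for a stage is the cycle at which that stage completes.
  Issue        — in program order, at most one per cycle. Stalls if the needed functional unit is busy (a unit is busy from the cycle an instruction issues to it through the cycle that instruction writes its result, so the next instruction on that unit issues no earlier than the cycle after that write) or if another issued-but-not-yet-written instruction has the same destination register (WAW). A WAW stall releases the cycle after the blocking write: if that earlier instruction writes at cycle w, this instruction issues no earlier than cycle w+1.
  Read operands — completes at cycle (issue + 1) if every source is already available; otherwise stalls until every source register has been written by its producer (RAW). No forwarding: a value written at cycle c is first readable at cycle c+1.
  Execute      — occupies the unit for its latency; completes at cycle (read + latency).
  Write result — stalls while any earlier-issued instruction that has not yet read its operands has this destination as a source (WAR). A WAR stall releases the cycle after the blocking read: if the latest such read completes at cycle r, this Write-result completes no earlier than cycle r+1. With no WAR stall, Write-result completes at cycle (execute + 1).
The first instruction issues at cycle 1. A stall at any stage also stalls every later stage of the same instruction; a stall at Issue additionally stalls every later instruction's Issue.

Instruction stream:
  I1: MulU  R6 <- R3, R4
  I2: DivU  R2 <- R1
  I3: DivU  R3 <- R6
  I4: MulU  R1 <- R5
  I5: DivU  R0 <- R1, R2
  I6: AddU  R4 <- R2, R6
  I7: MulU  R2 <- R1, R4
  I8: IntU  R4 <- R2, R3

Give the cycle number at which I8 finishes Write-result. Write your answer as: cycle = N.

cycle = 35

[1] I1 issues→MulU
[2] I1 reads; I2 issues→DivU
[3] I2 reads
[5] I1 exec-done
[6] I1 writes R6
[10] I2 exec-done
[11] I2 writes R2
[12] I3 issues→DivU
[13] I3 reads; I4 issues→MulU
[14] I4 reads
[17] I4 exec-done
[18] I4 writes R1
[20] I3 exec-done
[21] I3 writes R3
[22] I5 issues→DivU
[23] I5 reads; I6 issues→AddU
[24] I6 reads; I7 issues→MulU
[26] I6 exec-done
[27] I6 writes R4
[28] I7 reads; I8 issues→IntU
[30] I5 exec-done
[31] I5 writes R0; I7 exec-done
[32] I7 writes R2
[33] I8 reads
[34] I8 exec-done
[35] I8 writes R4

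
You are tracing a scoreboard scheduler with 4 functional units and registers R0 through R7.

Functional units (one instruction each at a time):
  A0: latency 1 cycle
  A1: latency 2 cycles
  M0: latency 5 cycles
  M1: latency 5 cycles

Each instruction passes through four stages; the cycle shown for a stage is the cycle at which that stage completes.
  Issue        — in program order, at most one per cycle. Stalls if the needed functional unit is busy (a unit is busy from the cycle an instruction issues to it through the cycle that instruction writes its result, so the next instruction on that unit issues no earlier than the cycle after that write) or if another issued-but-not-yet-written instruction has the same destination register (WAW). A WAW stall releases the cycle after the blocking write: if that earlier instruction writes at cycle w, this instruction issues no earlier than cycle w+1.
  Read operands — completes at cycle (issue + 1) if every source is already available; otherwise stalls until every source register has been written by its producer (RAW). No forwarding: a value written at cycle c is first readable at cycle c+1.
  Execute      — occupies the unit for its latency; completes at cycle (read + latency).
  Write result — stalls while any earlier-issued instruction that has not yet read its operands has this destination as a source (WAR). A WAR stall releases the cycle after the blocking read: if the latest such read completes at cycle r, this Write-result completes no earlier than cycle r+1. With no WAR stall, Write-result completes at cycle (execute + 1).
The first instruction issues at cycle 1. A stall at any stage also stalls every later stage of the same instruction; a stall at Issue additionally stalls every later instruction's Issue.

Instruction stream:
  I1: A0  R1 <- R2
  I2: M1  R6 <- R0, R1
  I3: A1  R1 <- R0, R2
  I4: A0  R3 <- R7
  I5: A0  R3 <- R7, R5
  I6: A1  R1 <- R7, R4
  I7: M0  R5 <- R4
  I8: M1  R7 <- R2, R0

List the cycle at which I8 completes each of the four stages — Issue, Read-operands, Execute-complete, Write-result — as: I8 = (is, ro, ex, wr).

I8 = (13, 14, 19, 20)

t=1  issue I1 (A0)
t=2  I1 read-ops; issue I2 (M1)
t=3  I1 finished on A0
t=4  I1→R1
t=5  I2 read-ops; issue I3 (A1)
t=6  I3 read-ops; issue I4 (A0)
t=7  I4 read-ops
t=8  I3 finished on A1; I4 finished on A0
t=9  I3→R1; I4→R3
t=10  I2 finished on M1; issue I5 (A0)
t=11  I2→R6; I5 read-ops; issue I6 (A1)
t=12  I5 finished on A0; I6 read-ops; issue I7 (M0)
t=13  I5→R3; I7 read-ops; issue I8 (M1)
t=14  I6 finished on A1; I8 read-ops
t=15  I6→R1
t=18  I7 finished on M0
t=19  I7→R5; I8 finished on M1
t=20  I8→R7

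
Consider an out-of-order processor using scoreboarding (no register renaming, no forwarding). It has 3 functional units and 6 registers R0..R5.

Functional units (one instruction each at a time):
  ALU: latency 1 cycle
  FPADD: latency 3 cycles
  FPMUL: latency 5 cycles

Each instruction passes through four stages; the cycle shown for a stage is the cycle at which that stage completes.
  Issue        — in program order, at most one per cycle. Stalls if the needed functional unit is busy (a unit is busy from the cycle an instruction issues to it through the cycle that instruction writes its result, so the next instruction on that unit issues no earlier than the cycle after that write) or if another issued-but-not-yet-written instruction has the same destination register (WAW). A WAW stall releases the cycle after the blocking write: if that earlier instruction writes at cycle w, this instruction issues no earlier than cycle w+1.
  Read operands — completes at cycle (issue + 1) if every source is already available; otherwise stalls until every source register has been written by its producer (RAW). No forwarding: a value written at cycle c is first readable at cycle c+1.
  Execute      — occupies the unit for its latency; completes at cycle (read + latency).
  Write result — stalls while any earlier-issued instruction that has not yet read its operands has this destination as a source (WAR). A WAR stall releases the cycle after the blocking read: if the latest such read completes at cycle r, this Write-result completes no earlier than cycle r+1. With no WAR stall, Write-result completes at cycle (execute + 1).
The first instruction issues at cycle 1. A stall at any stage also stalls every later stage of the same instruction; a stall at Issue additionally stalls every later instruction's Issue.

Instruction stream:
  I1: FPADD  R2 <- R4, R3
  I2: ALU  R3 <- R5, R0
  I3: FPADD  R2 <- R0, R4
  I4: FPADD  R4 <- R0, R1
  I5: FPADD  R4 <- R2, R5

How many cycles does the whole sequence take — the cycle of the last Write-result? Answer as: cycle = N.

[I1] 1/2/5/6
[I2] 2/3/4/5
[I3] 7/8/11/12  (struct: FPADD busy until I1 writes@6)
[I4] 13/14/17/18  (struct: FPADD busy until I3 writes@12)
[I5] 19/20/23/24  (struct: FPADD busy until I4 writes@18)

cycle = 24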